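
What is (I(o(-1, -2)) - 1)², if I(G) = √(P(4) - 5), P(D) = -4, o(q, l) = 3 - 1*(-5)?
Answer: (1 - 3*I)² ≈ -8.0 - 6.0*I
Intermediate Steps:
o(q, l) = 8 (o(q, l) = 3 + 5 = 8)
I(G) = 3*I (I(G) = √(-4 - 5) = √(-9) = 3*I)
(I(o(-1, -2)) - 1)² = (3*I - 1)² = (-1 + 3*I)²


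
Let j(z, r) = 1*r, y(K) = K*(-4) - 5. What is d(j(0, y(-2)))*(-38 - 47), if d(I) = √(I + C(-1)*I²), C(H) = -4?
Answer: -85*I*√33 ≈ -488.29*I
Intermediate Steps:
y(K) = -5 - 4*K (y(K) = -4*K - 5 = -5 - 4*K)
j(z, r) = r
d(I) = √(I - 4*I²)
d(j(0, y(-2)))*(-38 - 47) = √((-5 - 4*(-2))*(1 - 4*(-5 - 4*(-2))))*(-38 - 47) = √((-5 + 8)*(1 - 4*(-5 + 8)))*(-85) = √(3*(1 - 4*3))*(-85) = √(3*(1 - 12))*(-85) = √(3*(-11))*(-85) = √(-33)*(-85) = (I*√33)*(-85) = -85*I*√33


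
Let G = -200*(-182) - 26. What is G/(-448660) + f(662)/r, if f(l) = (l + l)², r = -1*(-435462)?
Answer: 192662679343/48843595230 ≈ 3.9445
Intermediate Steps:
r = 435462
G = 36374 (G = 36400 - 26 = 36374)
f(l) = 4*l² (f(l) = (2*l)² = 4*l²)
G/(-448660) + f(662)/r = 36374/(-448660) + (4*662²)/435462 = 36374*(-1/448660) + (4*438244)*(1/435462) = -18187/224330 + 1752976*(1/435462) = -18187/224330 + 876488/217731 = 192662679343/48843595230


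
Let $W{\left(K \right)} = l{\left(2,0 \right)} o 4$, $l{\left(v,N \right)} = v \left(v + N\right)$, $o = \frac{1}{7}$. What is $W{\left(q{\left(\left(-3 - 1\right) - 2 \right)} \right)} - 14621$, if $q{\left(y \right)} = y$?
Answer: $- \frac{102331}{7} \approx -14619.0$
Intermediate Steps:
$o = \frac{1}{7} \approx 0.14286$
$l{\left(v,N \right)} = v \left(N + v\right)$
$W{\left(K \right)} = \frac{16}{7}$ ($W{\left(K \right)} = 2 \left(0 + 2\right) \frac{1}{7} \cdot 4 = 2 \cdot 2 \cdot \frac{1}{7} \cdot 4 = 4 \cdot \frac{1}{7} \cdot 4 = \frac{4}{7} \cdot 4 = \frac{16}{7}$)
$W{\left(q{\left(\left(-3 - 1\right) - 2 \right)} \right)} - 14621 = \frac{16}{7} - 14621 = - \frac{102331}{7}$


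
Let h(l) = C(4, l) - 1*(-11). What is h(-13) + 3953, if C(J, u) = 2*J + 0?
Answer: 3972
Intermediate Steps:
C(J, u) = 2*J
h(l) = 19 (h(l) = 2*4 - 1*(-11) = 8 + 11 = 19)
h(-13) + 3953 = 19 + 3953 = 3972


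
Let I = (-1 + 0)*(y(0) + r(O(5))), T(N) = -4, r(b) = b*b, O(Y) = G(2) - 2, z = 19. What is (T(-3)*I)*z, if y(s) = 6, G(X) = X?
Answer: 456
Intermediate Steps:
O(Y) = 0 (O(Y) = 2 - 2 = 0)
r(b) = b²
I = -6 (I = (-1 + 0)*(6 + 0²) = -(6 + 0) = -1*6 = -6)
(T(-3)*I)*z = -4*(-6)*19 = 24*19 = 456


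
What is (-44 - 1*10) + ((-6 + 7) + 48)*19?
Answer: 877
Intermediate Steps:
(-44 - 1*10) + ((-6 + 7) + 48)*19 = (-44 - 10) + (1 + 48)*19 = -54 + 49*19 = -54 + 931 = 877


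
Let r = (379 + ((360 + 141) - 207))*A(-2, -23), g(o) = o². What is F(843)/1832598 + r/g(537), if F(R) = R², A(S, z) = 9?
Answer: 2667027007/6524252502 ≈ 0.40879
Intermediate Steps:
r = 6057 (r = (379 + ((360 + 141) - 207))*9 = (379 + (501 - 207))*9 = (379 + 294)*9 = 673*9 = 6057)
F(843)/1832598 + r/g(537) = 843²/1832598 + 6057/(537²) = 710649*(1/1832598) + 6057/288369 = 78961/203622 + 6057*(1/288369) = 78961/203622 + 673/32041 = 2667027007/6524252502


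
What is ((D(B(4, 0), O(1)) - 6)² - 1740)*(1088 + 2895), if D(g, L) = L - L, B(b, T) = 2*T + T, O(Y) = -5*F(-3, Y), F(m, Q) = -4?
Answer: -6787032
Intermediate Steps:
O(Y) = 20 (O(Y) = -5*(-4) = 20)
B(b, T) = 3*T
D(g, L) = 0
((D(B(4, 0), O(1)) - 6)² - 1740)*(1088 + 2895) = ((0 - 6)² - 1740)*(1088 + 2895) = ((-6)² - 1740)*3983 = (36 - 1740)*3983 = -1704*3983 = -6787032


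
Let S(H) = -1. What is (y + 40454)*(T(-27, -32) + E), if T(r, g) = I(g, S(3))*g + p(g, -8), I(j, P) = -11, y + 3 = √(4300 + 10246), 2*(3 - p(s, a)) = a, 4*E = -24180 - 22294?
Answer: -910916069/2 - 22519*√14546/2 ≈ -4.5682e+8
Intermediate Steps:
E = -23237/2 (E = (-24180 - 22294)/4 = (¼)*(-46474) = -23237/2 ≈ -11619.)
p(s, a) = 3 - a/2
y = -3 + √14546 (y = -3 + √(4300 + 10246) = -3 + √14546 ≈ 117.61)
T(r, g) = 7 - 11*g (T(r, g) = -11*g + (3 - ½*(-8)) = -11*g + (3 + 4) = -11*g + 7 = 7 - 11*g)
(y + 40454)*(T(-27, -32) + E) = ((-3 + √14546) + 40454)*((7 - 11*(-32)) - 23237/2) = (40451 + √14546)*((7 + 352) - 23237/2) = (40451 + √14546)*(359 - 23237/2) = (40451 + √14546)*(-22519/2) = -910916069/2 - 22519*√14546/2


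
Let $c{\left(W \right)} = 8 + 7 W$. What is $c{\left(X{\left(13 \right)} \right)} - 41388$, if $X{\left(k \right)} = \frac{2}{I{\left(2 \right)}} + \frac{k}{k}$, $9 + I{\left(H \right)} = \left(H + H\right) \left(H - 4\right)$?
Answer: $- \frac{703355}{17} \approx -41374.0$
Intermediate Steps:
$I{\left(H \right)} = -9 + 2 H \left(-4 + H\right)$ ($I{\left(H \right)} = -9 + \left(H + H\right) \left(H - 4\right) = -9 + 2 H \left(-4 + H\right)$)
$X{\left(k \right)} = \frac{15}{17}$ ($X{\left(k \right)} = \frac{2}{-9 - 16 + 2 \cdot 2^{2}} + \frac{k}{k} = \frac{2}{-9 - 16 + 2 \cdot 4} + 1 = \frac{2}{-9 - 16 + 8} + 1 = \frac{2}{-17} + 1 = 2 \left(- \frac{1}{17}\right) + 1 = - \frac{2}{17} + 1 = \frac{15}{17}$)
$c{\left(X{\left(13 \right)} \right)} - 41388 = \left(8 + 7 \cdot \frac{15}{17}\right) - 41388 = \left(8 + \frac{105}{17}\right) - 41388 = \frac{241}{17} - 41388 = - \frac{703355}{17}$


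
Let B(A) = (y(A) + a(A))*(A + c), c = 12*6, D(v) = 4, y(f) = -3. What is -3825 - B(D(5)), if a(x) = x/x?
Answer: -3673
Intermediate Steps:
a(x) = 1
c = 72
B(A) = -144 - 2*A (B(A) = (-3 + 1)*(A + 72) = -2*(72 + A) = -144 - 2*A)
-3825 - B(D(5)) = -3825 - (-144 - 2*4) = -3825 - (-144 - 8) = -3825 - 1*(-152) = -3825 + 152 = -3673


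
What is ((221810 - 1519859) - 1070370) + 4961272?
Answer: 2592853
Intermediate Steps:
((221810 - 1519859) - 1070370) + 4961272 = (-1298049 - 1070370) + 4961272 = -2368419 + 4961272 = 2592853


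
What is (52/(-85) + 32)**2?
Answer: 7118224/7225 ≈ 985.22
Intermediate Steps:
(52/(-85) + 32)**2 = (52*(-1/85) + 32)**2 = (-52/85 + 32)**2 = (2668/85)**2 = 7118224/7225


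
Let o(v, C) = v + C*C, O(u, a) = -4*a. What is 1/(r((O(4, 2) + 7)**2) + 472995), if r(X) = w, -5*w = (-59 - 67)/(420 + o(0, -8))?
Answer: 1210/572324013 ≈ 2.1142e-6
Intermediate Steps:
o(v, C) = v + C**2
w = 63/1210 (w = -(-59 - 67)/(5*(420 + (0 + (-8)**2))) = -(-126)/(5*(420 + (0 + 64))) = -(-126)/(5*(420 + 64)) = -(-126)/(5*484) = -1/5*(-63/242) = 63/1210 ≈ 0.052066)
r(X) = 63/1210
1/(r((O(4, 2) + 7)**2) + 472995) = 1/(63/1210 + 472995) = 1/(572324013/1210) = 1210/572324013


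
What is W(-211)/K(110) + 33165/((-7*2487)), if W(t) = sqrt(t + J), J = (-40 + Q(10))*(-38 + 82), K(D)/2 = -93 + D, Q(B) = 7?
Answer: -11055/5803 + I*sqrt(1663)/34 ≈ -1.905 + 1.1994*I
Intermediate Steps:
K(D) = -186 + 2*D (K(D) = 2*(-93 + D) = -186 + 2*D)
J = -1452 (J = (-40 + 7)*(-38 + 82) = -33*44 = -1452)
W(t) = sqrt(-1452 + t) (W(t) = sqrt(t - 1452) = sqrt(-1452 + t))
W(-211)/K(110) + 33165/((-7*2487)) = sqrt(-1452 - 211)/(-186 + 2*110) + 33165/((-7*2487)) = sqrt(-1663)/(-186 + 220) + 33165/(-17409) = (I*sqrt(1663))/34 + 33165*(-1/17409) = (I*sqrt(1663))*(1/34) - 11055/5803 = I*sqrt(1663)/34 - 11055/5803 = -11055/5803 + I*sqrt(1663)/34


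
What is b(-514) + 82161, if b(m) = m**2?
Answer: 346357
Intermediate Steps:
b(-514) + 82161 = (-514)**2 + 82161 = 264196 + 82161 = 346357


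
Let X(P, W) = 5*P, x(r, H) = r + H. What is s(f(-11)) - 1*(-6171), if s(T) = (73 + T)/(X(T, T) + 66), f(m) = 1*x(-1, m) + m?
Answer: 302329/49 ≈ 6170.0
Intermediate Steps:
x(r, H) = H + r
f(m) = -1 + 2*m (f(m) = 1*(m - 1) + m = 1*(-1 + m) + m = (-1 + m) + m = -1 + 2*m)
s(T) = (73 + T)/(66 + 5*T) (s(T) = (73 + T)/(5*T + 66) = (73 + T)/(66 + 5*T))
s(f(-11)) - 1*(-6171) = (73 + (-1 + 2*(-11)))/(66 + 5*(-1 + 2*(-11))) - 1*(-6171) = (73 + (-1 - 22))/(66 + 5*(-1 - 22)) + 6171 = (73 - 23)/(66 + 5*(-23)) + 6171 = 50/(66 - 115) + 6171 = 50/(-49) + 6171 = -1/49*50 + 6171 = -50/49 + 6171 = 302329/49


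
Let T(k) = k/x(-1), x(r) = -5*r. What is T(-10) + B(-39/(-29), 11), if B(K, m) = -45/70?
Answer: -37/14 ≈ -2.6429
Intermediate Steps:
B(K, m) = -9/14 (B(K, m) = -45*1/70 = -9/14)
T(k) = k/5 (T(k) = k/((-5*(-1))) = k/5)
T(-10) + B(-39/(-29), 11) = (⅕)*(-10) - 9/14 = -2 - 9/14 = -37/14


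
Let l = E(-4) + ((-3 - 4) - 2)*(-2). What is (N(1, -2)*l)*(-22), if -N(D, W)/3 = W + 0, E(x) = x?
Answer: -1848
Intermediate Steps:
N(D, W) = -3*W (N(D, W) = -3*(W + 0) = -3*W)
l = 14 (l = -4 + ((-3 - 4) - 2)*(-2) = -4 + (-7 - 2)*(-2) = -4 - 9*(-2) = -4 + 18 = 14)
(N(1, -2)*l)*(-22) = (-3*(-2)*14)*(-22) = (6*14)*(-22) = 84*(-22) = -1848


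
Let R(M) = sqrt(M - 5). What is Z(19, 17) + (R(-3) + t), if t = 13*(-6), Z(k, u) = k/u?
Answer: -1307/17 + 2*I*sqrt(2) ≈ -76.882 + 2.8284*I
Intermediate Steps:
t = -78
R(M) = sqrt(-5 + M)
Z(19, 17) + (R(-3) + t) = 19/17 + (sqrt(-5 - 3) - 78) = 19*(1/17) + (sqrt(-8) - 78) = 19/17 + (2*I*sqrt(2) - 78) = 19/17 + (-78 + 2*I*sqrt(2)) = -1307/17 + 2*I*sqrt(2)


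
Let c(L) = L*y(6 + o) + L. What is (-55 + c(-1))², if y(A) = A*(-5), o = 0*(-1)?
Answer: 676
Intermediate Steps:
o = 0
y(A) = -5*A
c(L) = -29*L (c(L) = L*(-5*(6 + 0)) + L = L*(-5*6) + L = L*(-30) + L = -30*L + L = -29*L)
(-55 + c(-1))² = (-55 - 29*(-1))² = (-55 + 29)² = (-26)² = 676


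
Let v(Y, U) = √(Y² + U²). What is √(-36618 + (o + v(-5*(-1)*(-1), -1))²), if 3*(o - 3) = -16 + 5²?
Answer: √(-36618 + (6 + √26)²) ≈ 191.04*I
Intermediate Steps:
o = 6 (o = 3 + (-16 + 5²)/3 = 3 + (-16 + 25)/3 = 3 + (⅓)*9 = 3 + 3 = 6)
v(Y, U) = √(U² + Y²)
√(-36618 + (o + v(-5*(-1)*(-1), -1))²) = √(-36618 + (6 + √((-1)² + (-5*(-1)*(-1))²))²) = √(-36618 + (6 + √(1 + (5*(-1))²))²) = √(-36618 + (6 + √(1 + (-5)²))²) = √(-36618 + (6 + √(1 + 25))²) = √(-36618 + (6 + √26)²)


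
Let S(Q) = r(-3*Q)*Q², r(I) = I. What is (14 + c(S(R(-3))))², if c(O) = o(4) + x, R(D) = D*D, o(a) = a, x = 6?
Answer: 576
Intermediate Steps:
R(D) = D²
S(Q) = -3*Q³ (S(Q) = (-3*Q)*Q² = -3*Q³)
c(O) = 10 (c(O) = 4 + 6 = 10)
(14 + c(S(R(-3))))² = (14 + 10)² = 24² = 576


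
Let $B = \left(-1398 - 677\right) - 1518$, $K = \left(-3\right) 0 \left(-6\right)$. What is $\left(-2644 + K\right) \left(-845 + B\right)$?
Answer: $11734072$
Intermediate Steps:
$K = 0$ ($K = 0 \left(-6\right) = 0$)
$B = -3593$ ($B = -2075 - 1518 = -3593$)
$\left(-2644 + K\right) \left(-845 + B\right) = \left(-2644 + 0\right) \left(-845 - 3593\right) = \left(-2644\right) \left(-4438\right) = 11734072$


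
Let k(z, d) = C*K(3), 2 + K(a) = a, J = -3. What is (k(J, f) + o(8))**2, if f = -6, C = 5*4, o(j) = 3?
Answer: 529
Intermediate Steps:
K(a) = -2 + a
C = 20
k(z, d) = 20 (k(z, d) = 20*(-2 + 3) = 20*1 = 20)
(k(J, f) + o(8))**2 = (20 + 3)**2 = 23**2 = 529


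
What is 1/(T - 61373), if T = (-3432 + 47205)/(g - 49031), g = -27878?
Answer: -76909/4720179830 ≈ -1.6294e-5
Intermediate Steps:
T = -43773/76909 (T = (-3432 + 47205)/(-27878 - 49031) = 43773/(-76909) = 43773*(-1/76909) = -43773/76909 ≈ -0.56915)
1/(T - 61373) = 1/(-43773/76909 - 61373) = 1/(-4720179830/76909) = -76909/4720179830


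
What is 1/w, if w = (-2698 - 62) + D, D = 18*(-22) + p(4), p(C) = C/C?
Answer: -1/3155 ≈ -0.00031696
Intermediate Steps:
p(C) = 1
D = -395 (D = 18*(-22) + 1 = -396 + 1 = -395)
w = -3155 (w = (-2698 - 62) - 395 = -2760 - 395 = -3155)
1/w = 1/(-3155) = -1/3155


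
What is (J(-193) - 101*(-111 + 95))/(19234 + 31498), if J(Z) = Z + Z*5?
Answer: 229/25366 ≈ 0.0090278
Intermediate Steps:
J(Z) = 6*Z (J(Z) = Z + 5*Z = 6*Z)
(J(-193) - 101*(-111 + 95))/(19234 + 31498) = (6*(-193) - 101*(-111 + 95))/(19234 + 31498) = (-1158 - 101*(-16))/50732 = (-1158 + 1616)*(1/50732) = 458*(1/50732) = 229/25366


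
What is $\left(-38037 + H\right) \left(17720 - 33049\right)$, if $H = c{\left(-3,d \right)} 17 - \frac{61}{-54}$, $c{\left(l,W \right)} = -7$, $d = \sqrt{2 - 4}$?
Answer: $\frac{31583304427}{54} \approx 5.8488 \cdot 10^{8}$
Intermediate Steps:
$d = i \sqrt{2}$ ($d = \sqrt{-2} = i \sqrt{2} \approx 1.4142 i$)
$H = - \frac{6365}{54}$ ($H = \left(-7\right) 17 - \frac{61}{-54} = -119 - - \frac{61}{54} = -119 + \frac{61}{54} = - \frac{6365}{54} \approx -117.87$)
$\left(-38037 + H\right) \left(17720 - 33049\right) = \left(-38037 - \frac{6365}{54}\right) \left(17720 - 33049\right) = \left(- \frac{2060363}{54}\right) \left(-15329\right) = \frac{31583304427}{54}$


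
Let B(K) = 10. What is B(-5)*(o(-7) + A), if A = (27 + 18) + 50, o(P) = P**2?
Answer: 1440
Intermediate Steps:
A = 95 (A = 45 + 50 = 95)
B(-5)*(o(-7) + A) = 10*((-7)**2 + 95) = 10*(49 + 95) = 10*144 = 1440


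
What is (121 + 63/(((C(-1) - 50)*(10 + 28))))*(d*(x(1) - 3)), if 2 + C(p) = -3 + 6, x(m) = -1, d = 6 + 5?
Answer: -707894/133 ≈ -5322.5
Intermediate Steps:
d = 11
C(p) = 1 (C(p) = -2 + (-3 + 6) = -2 + 3 = 1)
(121 + 63/(((C(-1) - 50)*(10 + 28))))*(d*(x(1) - 3)) = (121 + 63/(((1 - 50)*(10 + 28))))*(11*(-1 - 3)) = (121 + 63/((-49*38)))*(11*(-4)) = (121 + 63/(-1862))*(-44) = (121 + 63*(-1/1862))*(-44) = (121 - 9/266)*(-44) = (32177/266)*(-44) = -707894/133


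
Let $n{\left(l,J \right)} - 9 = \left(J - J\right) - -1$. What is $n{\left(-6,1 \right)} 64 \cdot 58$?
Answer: $37120$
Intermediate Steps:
$n{\left(l,J \right)} = 10$ ($n{\left(l,J \right)} = 9 + \left(\left(J - J\right) - -1\right) = 9 + \left(0 + 1\right) = 9 + 1 = 10$)
$n{\left(-6,1 \right)} 64 \cdot 58 = 10 \cdot 64 \cdot 58 = 640 \cdot 58 = 37120$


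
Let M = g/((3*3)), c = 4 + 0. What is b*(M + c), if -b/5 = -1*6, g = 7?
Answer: 430/3 ≈ 143.33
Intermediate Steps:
c = 4
b = 30 (b = -(-5)*6 = -5*(-6) = 30)
M = 7/9 (M = 7/((3*3)) = 7/9 ≈ 0.77778)
b*(M + c) = 30*(7/9 + 4) = 30*(43/9) = 430/3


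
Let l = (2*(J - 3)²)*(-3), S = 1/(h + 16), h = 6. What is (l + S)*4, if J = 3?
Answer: 2/11 ≈ 0.18182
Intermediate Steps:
S = 1/22 (S = 1/(6 + 16) = 1/22 ≈ 0.045455)
l = 0 (l = (2*(3 - 3)²)*(-3) = (2*0²)*(-3) = (2*0)*(-3) = 0*(-3) = 0)
(l + S)*4 = (0 + 1/22)*4 = (1/22)*4 = 2/11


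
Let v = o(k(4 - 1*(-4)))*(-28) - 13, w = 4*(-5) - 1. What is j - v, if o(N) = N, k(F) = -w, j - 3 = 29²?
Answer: 1445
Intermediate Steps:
w = -21 (w = -20 - 1 = -21)
j = 844 (j = 3 + 29² = 3 + 841 = 844)
k(F) = 21 (k(F) = -1*(-21) = 21)
v = -601 (v = 21*(-28) - 13 = -588 - 13 = -601)
j - v = 844 - 1*(-601) = 844 + 601 = 1445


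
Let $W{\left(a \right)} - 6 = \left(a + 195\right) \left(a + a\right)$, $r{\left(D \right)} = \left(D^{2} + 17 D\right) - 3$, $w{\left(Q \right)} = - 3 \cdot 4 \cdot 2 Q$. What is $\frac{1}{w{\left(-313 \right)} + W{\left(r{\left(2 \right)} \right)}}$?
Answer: $\frac{1}{23618} \approx 4.2341 \cdot 10^{-5}$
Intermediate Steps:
$w{\left(Q \right)} = - 24 Q$ ($w{\left(Q \right)} = \left(-3\right) 8 Q = - 24 Q$)
$r{\left(D \right)} = -3 + D^{2} + 17 D$
$W{\left(a \right)} = 6 + 2 a \left(195 + a\right)$ ($W{\left(a \right)} = 6 + \left(a + 195\right) \left(a + a\right) = 6 + \left(195 + a\right) 2 a = 6 + 2 a \left(195 + a\right)$)
$\frac{1}{w{\left(-313 \right)} + W{\left(r{\left(2 \right)} \right)}} = \frac{1}{\left(-24\right) \left(-313\right) + \left(6 + 2 \left(-3 + 2^{2} + 17 \cdot 2\right)^{2} + 390 \left(-3 + 2^{2} + 17 \cdot 2\right)\right)} = \frac{1}{7512 + \left(6 + 2 \left(-3 + 4 + 34\right)^{2} + 390 \left(-3 + 4 + 34\right)\right)} = \frac{1}{7512 + \left(6 + 2 \cdot 35^{2} + 390 \cdot 35\right)} = \frac{1}{7512 + \left(6 + 2 \cdot 1225 + 13650\right)} = \frac{1}{7512 + \left(6 + 2450 + 13650\right)} = \frac{1}{7512 + 16106} = \frac{1}{23618}$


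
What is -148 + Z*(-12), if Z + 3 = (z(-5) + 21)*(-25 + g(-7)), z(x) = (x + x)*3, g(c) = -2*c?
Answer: -1300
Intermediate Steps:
z(x) = 6*x (z(x) = (2*x)*3 = 6*x)
Z = 96 (Z = -3 + (6*(-5) + 21)*(-25 - 2*(-7)) = -3 + (-30 + 21)*(-25 + 14) = -3 - 9*(-11) = -3 + 99 = 96)
-148 + Z*(-12) = -148 + 96*(-12) = -148 - 1152 = -1300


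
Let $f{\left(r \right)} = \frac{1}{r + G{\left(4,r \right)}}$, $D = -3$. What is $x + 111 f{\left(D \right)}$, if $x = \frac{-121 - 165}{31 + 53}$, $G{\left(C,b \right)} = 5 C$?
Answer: $\frac{2231}{714} \approx 3.1246$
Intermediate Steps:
$x = - \frac{143}{42}$ ($x = - \frac{286}{84} = \left(-286\right) \frac{1}{84} = - \frac{143}{42} \approx -3.4048$)
$f{\left(r \right)} = \frac{1}{20 + r}$ ($f{\left(r \right)} = \frac{1}{r + 5 \cdot 4} = \frac{1}{r + 20} = \frac{1}{20 + r}$)
$x + 111 f{\left(D \right)} = - \frac{143}{42} + \frac{111}{20 - 3} = - \frac{143}{42} + \frac{111}{17} = \frac{2231}{714}$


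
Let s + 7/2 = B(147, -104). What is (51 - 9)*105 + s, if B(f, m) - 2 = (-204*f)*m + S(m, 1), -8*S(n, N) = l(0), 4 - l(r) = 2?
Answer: 12492641/4 ≈ 3.1232e+6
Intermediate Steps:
l(r) = 2 (l(r) = 4 - 1*2 = 4 - 2 = 2)
S(n, N) = -¼ (S(n, N) = -⅛*2 = -¼)
B(f, m) = 7/4 - 204*f*m (B(f, m) = 2 + ((-204*f)*m - ¼) = 2 + (-204*f*m - ¼) = 2 + (-¼ - 204*f*m) = 7/4 - 204*f*m)
s = 12475001/4 (s = -7/2 + (7/4 - 204*147*(-104)) = -7/2 + (7/4 + 3118752) = -7/2 + 12475015/4 = 12475001/4 ≈ 3.1188e+6)
(51 - 9)*105 + s = (51 - 9)*105 + 12475001/4 = 42*105 + 12475001/4 = 4410 + 12475001/4 = 12492641/4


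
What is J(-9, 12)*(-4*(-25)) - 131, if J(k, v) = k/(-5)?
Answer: 49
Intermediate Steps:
J(k, v) = -k/5 (J(k, v) = k*(-⅕) = -k/5)
J(-9, 12)*(-4*(-25)) - 131 = (-⅕*(-9))*(-4*(-25)) - 131 = (9/5)*100 - 131 = 180 - 131 = 49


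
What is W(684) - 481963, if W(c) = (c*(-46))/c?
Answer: -482009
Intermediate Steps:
W(c) = -46 (W(c) = (-46*c)/c = -46)
W(684) - 481963 = -46 - 481963 = -482009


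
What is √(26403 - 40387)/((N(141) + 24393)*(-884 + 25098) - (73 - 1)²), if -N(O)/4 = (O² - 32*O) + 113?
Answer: -2*I*√874/454438837 ≈ -1.3011e-7*I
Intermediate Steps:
N(O) = -452 - 4*O² + 128*O (N(O) = -4*((O² - 32*O) + 113) = -4*(113 + O² - 32*O) = -452 - 4*O² + 128*O)
√(26403 - 40387)/((N(141) + 24393)*(-884 + 25098) - (73 - 1)²) = √(26403 - 40387)/(((-452 - 4*141² + 128*141) + 24393)*(-884 + 25098) - (73 - 1)²) = √(-13984)/(((-452 - 4*19881 + 18048) + 24393)*24214 - 1*72²) = (4*I*√874)/(((-452 - 79524 + 18048) + 24393)*24214 - 1*5184) = (4*I*√874)/((-61928 + 24393)*24214 - 5184) = (4*I*√874)/(-37535*24214 - 5184) = (4*I*√874)/(-908872490 - 5184) = (4*I*√874)/(-908877674) = (4*I*√874)*(-1/908877674) = -2*I*√874/454438837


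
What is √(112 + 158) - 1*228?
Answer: -228 + 3*√30 ≈ -211.57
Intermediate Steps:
√(112 + 158) - 1*228 = √270 - 228 = 3*√30 - 228 = -228 + 3*√30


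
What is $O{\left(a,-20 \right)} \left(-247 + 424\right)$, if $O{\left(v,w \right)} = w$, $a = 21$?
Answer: $-3540$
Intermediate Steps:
$O{\left(a,-20 \right)} \left(-247 + 424\right) = - 20 \left(-247 + 424\right) = \left(-20\right) 177 = -3540$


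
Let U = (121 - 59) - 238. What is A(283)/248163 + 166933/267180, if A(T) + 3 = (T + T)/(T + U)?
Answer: 1477570341851/2364849455460 ≈ 0.62481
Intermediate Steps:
U = -176 (U = 62 - 238 = -176)
A(T) = -3 + 2*T/(-176 + T) (A(T) = -3 + (T + T)/(T - 176) = -3 + (2*T)/(-176 + T) = -3 + 2*T/(-176 + T))
A(283)/248163 + 166933/267180 = ((528 - 1*283)/(-176 + 283))/248163 + 166933/267180 = ((528 - 283)/107)*(1/248163) + 166933*(1/267180) = ((1/107)*245)*(1/248163) + 166933/267180 = (245/107)*(1/248163) + 166933/267180 = 245/26553441 + 166933/267180 = 1477570341851/2364849455460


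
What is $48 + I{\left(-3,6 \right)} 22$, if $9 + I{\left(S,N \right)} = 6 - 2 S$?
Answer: $114$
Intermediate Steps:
$I{\left(S,N \right)} = -3 - 2 S$ ($I{\left(S,N \right)} = -9 + \left(6 - 2 S\right) = -9 - \left(-6 + 2 S\right) = -3 - 2 S$)
$48 + I{\left(-3,6 \right)} 22 = 48 + \left(-3 - -6\right) 22 = 48 + \left(-3 + 6\right) 22 = 48 + 3 \cdot 22 = 48 + 66 = 114$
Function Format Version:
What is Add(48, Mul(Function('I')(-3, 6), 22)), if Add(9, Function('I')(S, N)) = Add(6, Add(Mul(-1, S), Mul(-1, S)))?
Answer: 114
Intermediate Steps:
Function('I')(S, N) = Add(-3, Mul(-2, S)) (Function('I')(S, N) = Add(-9, Add(6, Add(Mul(-1, S), Mul(-1, S)))) = Add(-9, Add(6, Mul(-2, S))) = Add(-3, Mul(-2, S)))
Add(48, Mul(Function('I')(-3, 6), 22)) = Add(48, Mul(Add(-3, Mul(-2, -3)), 22)) = Add(48, Mul(Add(-3, 6), 22)) = Add(48, Mul(3, 22)) = Add(48, 66) = 114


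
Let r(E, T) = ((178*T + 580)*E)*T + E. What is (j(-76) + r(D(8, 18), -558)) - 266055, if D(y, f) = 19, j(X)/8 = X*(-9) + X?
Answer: 1046622716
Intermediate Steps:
j(X) = -64*X (j(X) = 8*(X*(-9) + X) = 8*(-9*X + X) = 8*(-8*X) = -64*X)
r(E, T) = E + E*T*(580 + 178*T) (r(E, T) = ((580 + 178*T)*E)*T + E = (E*(580 + 178*T))*T + E = E*T*(580 + 178*T) + E = E + E*T*(580 + 178*T))
(j(-76) + r(D(8, 18), -558)) - 266055 = (-64*(-76) + 19*(1 + 178*(-558)**2 + 580*(-558))) - 266055 = (4864 + 19*(1 + 178*311364 - 323640)) - 266055 = (4864 + 19*(1 + 55422792 - 323640)) - 266055 = (4864 + 19*55099153) - 266055 = (4864 + 1046883907) - 266055 = 1046888771 - 266055 = 1046622716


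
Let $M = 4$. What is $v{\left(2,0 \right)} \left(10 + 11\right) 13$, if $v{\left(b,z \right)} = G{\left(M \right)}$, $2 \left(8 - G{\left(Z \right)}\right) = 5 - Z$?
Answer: $\frac{4095}{2} \approx 2047.5$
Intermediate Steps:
$G{\left(Z \right)} = \frac{11}{2} + \frac{Z}{2}$ ($G{\left(Z \right)} = 8 - \frac{5 - Z}{2} = 8 + \left(- \frac{5}{2} + \frac{Z}{2}\right) = \frac{11}{2} + \frac{Z}{2}$)
$v{\left(b,z \right)} = \frac{15}{2}$ ($v{\left(b,z \right)} = \frac{11}{2} + \frac{1}{2} \cdot 4 = \frac{11}{2} + 2 = \frac{15}{2}$)
$v{\left(2,0 \right)} \left(10 + 11\right) 13 = \frac{15 \left(10 + 11\right) 13}{2} = \frac{15 \cdot 21 \cdot 13}{2} = \frac{15}{2} \cdot 273 = \frac{4095}{2}$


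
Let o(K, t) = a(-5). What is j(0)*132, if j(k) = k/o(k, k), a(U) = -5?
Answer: 0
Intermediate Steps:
o(K, t) = -5
j(k) = -k/5 (j(k) = k/(-5) = k*(-1/5) = -k/5)
j(0)*132 = -1/5*0*132 = 0*132 = 0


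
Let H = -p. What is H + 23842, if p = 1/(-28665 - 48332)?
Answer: 1835762475/76997 ≈ 23842.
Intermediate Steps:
p = -1/76997 (p = 1/(-76997) = -1/76997 ≈ -1.2988e-5)
H = 1/76997 (H = -1*(-1/76997) = 1/76997 ≈ 1.2988e-5)
H + 23842 = 1/76997 + 23842 = 1835762475/76997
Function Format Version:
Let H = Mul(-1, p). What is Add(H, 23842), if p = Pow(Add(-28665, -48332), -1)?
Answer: Rational(1835762475, 76997) ≈ 23842.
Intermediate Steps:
p = Rational(-1, 76997) (p = Pow(-76997, -1) = Rational(-1, 76997) ≈ -1.2988e-5)
H = Rational(1, 76997) (H = Mul(-1, Rational(-1, 76997)) = Rational(1, 76997) ≈ 1.2988e-5)
Add(H, 23842) = Add(Rational(1, 76997), 23842) = Rational(1835762475, 76997)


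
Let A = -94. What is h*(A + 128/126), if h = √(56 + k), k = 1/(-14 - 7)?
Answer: -29290*√987/1323 ≈ -695.53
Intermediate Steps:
k = -1/21 (k = 1/(-21) = -1/21 ≈ -0.047619)
h = 5*√987/21 (h = √(56 - 1/21) = √(1175/21) = 5*√987/21 ≈ 7.4801)
h*(A + 128/126) = (5*√987/21)*(-94 + 128/126) = (5*√987/21)*(-94 + 128*(1/126)) = (5*√987/21)*(-94 + 64/63) = (5*√987/21)*(-5858/63) = -29290*√987/1323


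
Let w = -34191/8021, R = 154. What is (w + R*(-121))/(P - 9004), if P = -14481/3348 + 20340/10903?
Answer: 606349322489580/293002671214331 ≈ 2.0694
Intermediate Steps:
w = -34191/8021 (w = -34191*1/8021 = -34191/8021 ≈ -4.2627)
P = -9976447/4055916 (P = -14481*1/3348 + 20340*(1/10903) = -1609/372 + 20340/10903 = -9976447/4055916 ≈ -2.4597)
(w + R*(-121))/(P - 9004) = (-34191/8021 + 154*(-121))/(-9976447/4055916 - 9004) = (-34191/8021 - 18634)/(-36529444111/4055916) = -149497505/8021*(-4055916/36529444111) = 606349322489580/293002671214331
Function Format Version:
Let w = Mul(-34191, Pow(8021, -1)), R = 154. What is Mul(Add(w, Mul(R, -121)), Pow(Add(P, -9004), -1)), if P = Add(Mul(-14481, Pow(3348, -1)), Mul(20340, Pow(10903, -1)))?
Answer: Rational(606349322489580, 293002671214331) ≈ 2.0694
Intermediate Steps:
w = Rational(-34191, 8021) (w = Mul(-34191, Rational(1, 8021)) = Rational(-34191, 8021) ≈ -4.2627)
P = Rational(-9976447, 4055916) (P = Add(Mul(-14481, Rational(1, 3348)), Mul(20340, Rational(1, 10903))) = Add(Rational(-1609, 372), Rational(20340, 10903)) = Rational(-9976447, 4055916) ≈ -2.4597)
Mul(Add(w, Mul(R, -121)), Pow(Add(P, -9004), -1)) = Mul(Add(Rational(-34191, 8021), Mul(154, -121)), Pow(Add(Rational(-9976447, 4055916), -9004), -1)) = Mul(Add(Rational(-34191, 8021), -18634), Pow(Rational(-36529444111, 4055916), -1)) = Mul(Rational(-149497505, 8021), Rational(-4055916, 36529444111)) = Rational(606349322489580, 293002671214331)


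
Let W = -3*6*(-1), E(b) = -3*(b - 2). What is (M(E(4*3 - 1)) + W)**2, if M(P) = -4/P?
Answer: 240100/729 ≈ 329.36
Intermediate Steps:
E(b) = 6 - 3*b (E(b) = -3*(-2 + b) = 6 - 3*b)
W = 18 (W = -18*(-1) = 18)
(M(E(4*3 - 1)) + W)**2 = (-4/(6 - 3*(4*3 - 1)) + 18)**2 = (-4/(6 - 3*(12 - 1)) + 18)**2 = (-4/(6 - 3*11) + 18)**2 = (-4/(6 - 33) + 18)**2 = (-4/(-27) + 18)**2 = (-4*(-1/27) + 18)**2 = (4/27 + 18)**2 = (490/27)**2 = 240100/729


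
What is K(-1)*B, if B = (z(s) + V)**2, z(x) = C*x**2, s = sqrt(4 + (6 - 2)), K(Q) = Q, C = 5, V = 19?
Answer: -3481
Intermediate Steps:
s = 2*sqrt(2) (s = sqrt(4 + 4) = sqrt(8) = 2*sqrt(2) ≈ 2.8284)
z(x) = 5*x**2
B = 3481 (B = (5*(2*sqrt(2))**2 + 19)**2 = (5*8 + 19)**2 = (40 + 19)**2 = 59**2 = 3481)
K(-1)*B = -1*3481 = -3481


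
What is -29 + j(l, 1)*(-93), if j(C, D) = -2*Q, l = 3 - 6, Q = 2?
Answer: 343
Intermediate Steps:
l = -3
j(C, D) = -4 (j(C, D) = -2*2 = -4)
-29 + j(l, 1)*(-93) = -29 - 4*(-93) = -29 + 372 = 343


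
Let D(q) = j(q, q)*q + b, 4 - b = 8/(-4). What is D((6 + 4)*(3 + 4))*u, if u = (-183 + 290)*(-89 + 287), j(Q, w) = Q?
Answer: 103938516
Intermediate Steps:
b = 6 (b = 4 - 8/(-4) = 4 - 8*(-1)/4 = 4 - 1*(-2) = 4 + 2 = 6)
D(q) = 6 + q² (D(q) = q*q + 6 = q² + 6 = 6 + q²)
u = 21186 (u = 107*198 = 21186)
D((6 + 4)*(3 + 4))*u = (6 + ((6 + 4)*(3 + 4))²)*21186 = (6 + (10*7)²)*21186 = (6 + 70²)*21186 = (6 + 4900)*21186 = 4906*21186 = 103938516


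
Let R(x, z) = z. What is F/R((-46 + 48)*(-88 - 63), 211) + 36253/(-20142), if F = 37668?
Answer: 751059473/4249962 ≈ 176.72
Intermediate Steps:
F/R((-46 + 48)*(-88 - 63), 211) + 36253/(-20142) = 37668/211 + 36253/(-20142) = 37668*(1/211) + 36253*(-1/20142) = 37668/211 - 36253/20142 = 751059473/4249962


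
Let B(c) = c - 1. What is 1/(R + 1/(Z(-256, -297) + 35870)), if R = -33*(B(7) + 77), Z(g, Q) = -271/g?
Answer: -9182991/25152212093 ≈ -0.00036510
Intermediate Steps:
B(c) = -1 + c
R = -2739 (R = -33*((-1 + 7) + 77) = -33*(6 + 77) = -33*83 = -2739)
1/(R + 1/(Z(-256, -297) + 35870)) = 1/(-2739 + 1/(-271/(-256) + 35870)) = 1/(-2739 + 1/(-271*(-1/256) + 35870)) = 1/(-2739 + 1/(271/256 + 35870)) = 1/(-2739 + 1/(9182991/256)) = 1/(-2739 + 256/9182991) = 1/(-25152212093/9182991) = -9182991/25152212093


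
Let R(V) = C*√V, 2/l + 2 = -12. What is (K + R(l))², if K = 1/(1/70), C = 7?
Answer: (70 + I*√7)² ≈ 4893.0 + 370.41*I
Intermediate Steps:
l = -⅐ (l = 2/(-2 - 12) = 2/(-14) = 2*(-1/14) = -⅐ ≈ -0.14286)
R(V) = 7*√V
K = 70 (K = 1/(1/70) = 70)
(K + R(l))² = (70 + 7*√(-⅐))² = (70 + 7*(I*√7/7))² = (70 + I*√7)²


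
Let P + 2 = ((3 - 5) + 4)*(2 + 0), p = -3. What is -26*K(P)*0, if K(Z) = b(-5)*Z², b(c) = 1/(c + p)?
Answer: 0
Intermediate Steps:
b(c) = 1/(-3 + c) (b(c) = 1/(c - 3) = 1/(-3 + c))
P = 2 (P = -2 + ((3 - 5) + 4)*(2 + 0) = -2 + (-2 + 4)*2 = -2 + 2*2 = -2 + 4 = 2)
K(Z) = -Z²/8 (K(Z) = Z²/(-3 - 5) = Z²/(-8) = -Z²/8)
-26*K(P)*0 = -(-13)*2²/4*0 = -(-13)*4/4*0 = -26*(-½)*0 = 13*0 = 0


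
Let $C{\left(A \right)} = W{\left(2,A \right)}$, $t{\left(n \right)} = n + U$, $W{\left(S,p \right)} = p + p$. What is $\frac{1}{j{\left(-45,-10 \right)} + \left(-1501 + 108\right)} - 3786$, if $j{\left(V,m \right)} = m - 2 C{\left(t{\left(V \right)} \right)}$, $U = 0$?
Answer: $- \frac{4630279}{1223} \approx -3786.0$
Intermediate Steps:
$W{\left(S,p \right)} = 2 p$
$t{\left(n \right)} = n$ ($t{\left(n \right)} = n + 0 = n$)
$C{\left(A \right)} = 2 A$
$j{\left(V,m \right)} = m - 4 V$ ($j{\left(V,m \right)} = m - 2 \cdot 2 V = m - 4 V$)
$\frac{1}{j{\left(-45,-10 \right)} + \left(-1501 + 108\right)} - 3786 = \frac{1}{\left(-10 - -180\right) + \left(-1501 + 108\right)} - 3786 = \frac{1}{\left(-10 + 180\right) - 1393} - 3786 = \frac{1}{170 - 1393} - 3786 = \frac{1}{-1223} - 3786 = - \frac{1}{1223} - 3786 = - \frac{4630279}{1223}$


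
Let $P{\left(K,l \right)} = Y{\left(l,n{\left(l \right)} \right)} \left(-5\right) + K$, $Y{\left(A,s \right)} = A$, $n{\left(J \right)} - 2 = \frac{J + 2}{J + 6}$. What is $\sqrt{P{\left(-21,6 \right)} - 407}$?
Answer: $i \sqrt{458} \approx 21.401 i$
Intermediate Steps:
$n{\left(J \right)} = 2 + \frac{2 + J}{6 + J}$ ($n{\left(J \right)} = 2 + \frac{J + 2}{J + 6} = 2 + \frac{2 + J}{6 + J}$)
$P{\left(K,l \right)} = K - 5 l$ ($P{\left(K,l \right)} = l \left(-5\right) + K = - 5 l + K = K - 5 l$)
$\sqrt{P{\left(-21,6 \right)} - 407} = \sqrt{\left(-21 - 30\right) - 407} = \sqrt{-51 - 407} = \sqrt{-458} = i \sqrt{458}$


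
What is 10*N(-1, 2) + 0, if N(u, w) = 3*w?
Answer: 60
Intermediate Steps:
10*N(-1, 2) + 0 = 10*(3*2) + 0 = 10*6 + 0 = 60 + 0 = 60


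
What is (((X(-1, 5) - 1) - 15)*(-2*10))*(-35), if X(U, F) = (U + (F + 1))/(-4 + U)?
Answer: -11900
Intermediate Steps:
X(U, F) = (1 + F + U)/(-4 + U) (X(U, F) = (U + (1 + F))/(-4 + U) = (1 + F + U)/(-4 + U))
(((X(-1, 5) - 1) - 15)*(-2*10))*(-35) = ((((1 + 5 - 1)/(-4 - 1) - 1) - 15)*(-2*10))*(-35) = (((5/(-5) - 1) - 15)*(-20))*(-35) = (((-1/5*5 - 1) - 15)*(-20))*(-35) = (((-1 - 1) - 15)*(-20))*(-35) = ((-2 - 15)*(-20))*(-35) = -17*(-20)*(-35) = 340*(-35) = -11900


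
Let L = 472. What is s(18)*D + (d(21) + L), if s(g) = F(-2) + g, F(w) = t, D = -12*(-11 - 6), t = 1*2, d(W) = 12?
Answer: 4564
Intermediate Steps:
t = 2
D = 204 (D = -12*(-17) = 204)
F(w) = 2
s(g) = 2 + g
s(18)*D + (d(21) + L) = (2 + 18)*204 + (12 + 472) = 20*204 + 484 = 4080 + 484 = 4564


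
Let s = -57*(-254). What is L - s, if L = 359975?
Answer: 345497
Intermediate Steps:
s = 14478
L - s = 359975 - 1*14478 = 359975 - 14478 = 345497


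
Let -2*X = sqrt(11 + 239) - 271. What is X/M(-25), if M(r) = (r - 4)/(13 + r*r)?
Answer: -2981 + 55*sqrt(10) ≈ -2807.1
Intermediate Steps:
M(r) = (-4 + r)/(13 + r**2)
X = 271/2 - 5*sqrt(10)/2 (X = -(sqrt(11 + 239) - 271)/2 = -(sqrt(250) - 271)/2 = -(5*sqrt(10) - 271)/2 = -(-271 + 5*sqrt(10))/2 = 271/2 - 5*sqrt(10)/2 ≈ 127.59)
X/M(-25) = (271/2 - 5*sqrt(10)/2)/(((-4 - 25)/(13 + (-25)**2))) = (271/2 - 5*sqrt(10)/2)/((-29/(13 + 625))) = (271/2 - 5*sqrt(10)/2)/((-29/638)) = (271/2 - 5*sqrt(10)/2)/(((1/638)*(-29))) = (271/2 - 5*sqrt(10)/2)/(-1/22) = (271/2 - 5*sqrt(10)/2)*(-22) = -2981 + 55*sqrt(10)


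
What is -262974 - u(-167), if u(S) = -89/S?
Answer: -43916747/167 ≈ -2.6297e+5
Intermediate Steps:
-262974 - u(-167) = -262974 - (-89)/(-167) = -262974 - (-89)*(-1)/167 = -262974 - 1*89/167 = -262974 - 89/167 = -43916747/167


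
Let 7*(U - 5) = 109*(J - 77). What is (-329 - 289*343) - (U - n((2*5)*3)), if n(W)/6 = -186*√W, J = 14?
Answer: -98480 - 1116*√30 ≈ -1.0459e+5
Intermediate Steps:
n(W) = -1116*√W (n(W) = 6*(-186*√W) = -1116*√W)
U = -976 (U = 5 + (109*(14 - 77))/7 = 5 + (109*(-63))/7 = 5 + (⅐)*(-6867) = 5 - 981 = -976)
(-329 - 289*343) - (U - n((2*5)*3)) = (-329 - 289*343) - (-976 - (-1116)*√((2*5)*3)) = (-329 - 99127) - (-976 - (-1116)*√(10*3)) = -99456 - (-976 - (-1116)*√30) = -99456 - (-976 + 1116*√30) = -99456 + (976 - 1116*√30) = -98480 - 1116*√30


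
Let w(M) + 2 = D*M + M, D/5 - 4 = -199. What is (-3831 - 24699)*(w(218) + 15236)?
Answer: 5623205940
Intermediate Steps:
D = -975 (D = 20 + 5*(-199) = 20 - 995 = -975)
w(M) = -2 - 974*M (w(M) = -2 + (-975*M + M) = -2 - 974*M)
(-3831 - 24699)*(w(218) + 15236) = (-3831 - 24699)*((-2 - 974*218) + 15236) = -28530*((-2 - 212332) + 15236) = -28530*(-212334 + 15236) = -28530*(-197098) = 5623205940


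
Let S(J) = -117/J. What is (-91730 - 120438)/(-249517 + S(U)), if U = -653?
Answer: 34636426/40733621 ≈ 0.85032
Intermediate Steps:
(-91730 - 120438)/(-249517 + S(U)) = (-91730 - 120438)/(-249517 - 117/(-653)) = -212168/(-249517 - 117*(-1/653)) = -212168/(-249517 + 117/653) = -212168/(-162934484/653) = -212168*(-653/162934484) = 34636426/40733621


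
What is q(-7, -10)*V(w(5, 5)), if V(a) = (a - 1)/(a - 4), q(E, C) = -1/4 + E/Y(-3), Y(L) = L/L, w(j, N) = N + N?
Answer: -87/8 ≈ -10.875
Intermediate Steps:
w(j, N) = 2*N
Y(L) = 1
q(E, C) = -1/4 + E (q(E, C) = -1/4 + E/1 = -1*1/4 + E*1 = -1/4 + E)
V(a) = (-1 + a)/(-4 + a)
q(-7, -10)*V(w(5, 5)) = (-1/4 - 7)*((-1 + 2*5)/(-4 + 2*5)) = -29*(-1 + 10)/(4*(-4 + 10)) = -29*9/(4*6) = -29*9/24 = -29/4*3/2 = -87/8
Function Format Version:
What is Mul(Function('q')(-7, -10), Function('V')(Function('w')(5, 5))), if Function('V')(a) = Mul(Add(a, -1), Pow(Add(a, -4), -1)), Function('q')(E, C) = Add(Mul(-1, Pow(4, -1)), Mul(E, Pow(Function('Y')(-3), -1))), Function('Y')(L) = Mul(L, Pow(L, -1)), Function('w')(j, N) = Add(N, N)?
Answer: Rational(-87, 8) ≈ -10.875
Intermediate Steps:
Function('w')(j, N) = Mul(2, N)
Function('Y')(L) = 1
Function('q')(E, C) = Add(Rational(-1, 4), E) (Function('q')(E, C) = Add(Mul(-1, Pow(4, -1)), Mul(E, Pow(1, -1))) = Add(Mul(-1, Rational(1, 4)), Mul(E, 1)) = Add(Rational(-1, 4), E))
Function('V')(a) = Mul(Pow(Add(-4, a), -1), Add(-1, a)) (Function('V')(a) = Mul(Add(-1, a), Pow(Add(-4, a), -1)) = Mul(Pow(Add(-4, a), -1), Add(-1, a)))
Mul(Function('q')(-7, -10), Function('V')(Function('w')(5, 5))) = Mul(Add(Rational(-1, 4), -7), Mul(Pow(Add(-4, Mul(2, 5)), -1), Add(-1, Mul(2, 5)))) = Mul(Rational(-29, 4), Mul(Pow(Add(-4, 10), -1), Add(-1, 10))) = Mul(Rational(-29, 4), Mul(Pow(6, -1), 9)) = Mul(Rational(-29, 4), Mul(Rational(1, 6), 9)) = Mul(Rational(-29, 4), Rational(3, 2)) = Rational(-87, 8)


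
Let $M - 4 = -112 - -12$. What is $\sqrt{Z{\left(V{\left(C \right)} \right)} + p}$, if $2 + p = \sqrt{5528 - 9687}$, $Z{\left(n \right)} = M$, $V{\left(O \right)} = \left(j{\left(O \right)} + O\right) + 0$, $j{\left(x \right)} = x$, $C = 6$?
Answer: $\sqrt{-98 + i \sqrt{4159}} \approx 3.1077 + 10.376 i$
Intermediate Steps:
$V{\left(O \right)} = 2 O$ ($V{\left(O \right)} = \left(O + O\right) + 0 = 2 O + 0 = 2 O$)
$M = -96$ ($M = 4 - 100 = -96$)
$Z{\left(n \right)} = -96$
$p = -2 + i \sqrt{4159}$ ($p = -2 + \sqrt{5528 - 9687} = -2 + \sqrt{-4159} = -2 + i \sqrt{4159} \approx -2.0 + 64.49 i$)
$\sqrt{Z{\left(V{\left(C \right)} \right)} + p} = \sqrt{-96 - \left(2 - i \sqrt{4159}\right)} = \sqrt{-98 + i \sqrt{4159}}$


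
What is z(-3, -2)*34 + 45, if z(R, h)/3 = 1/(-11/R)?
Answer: 801/11 ≈ 72.818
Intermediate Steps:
z(R, h) = -3*R/11 (z(R, h) = 3/((-11/R)) = 3*(-R/11) = -3*R/11)
z(-3, -2)*34 + 45 = -3/11*(-3)*34 + 45 = (9/11)*34 + 45 = 306/11 + 45 = 801/11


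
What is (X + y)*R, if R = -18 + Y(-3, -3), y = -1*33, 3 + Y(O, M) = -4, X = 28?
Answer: 125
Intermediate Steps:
Y(O, M) = -7 (Y(O, M) = -3 - 4 = -7)
y = -33
R = -25 (R = -18 - 7 = -25)
(X + y)*R = (28 - 33)*(-25) = -5*(-25) = 125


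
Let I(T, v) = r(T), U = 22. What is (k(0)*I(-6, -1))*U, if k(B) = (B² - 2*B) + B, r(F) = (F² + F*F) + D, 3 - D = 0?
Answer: 0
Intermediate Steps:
D = 3 (D = 3 - 1*0 = 3 + 0 = 3)
r(F) = 3 + 2*F² (r(F) = (F² + F*F) + 3 = (F² + F²) + 3 = 2*F² + 3 = 3 + 2*F²)
k(B) = B² - B
I(T, v) = 3 + 2*T²
(k(0)*I(-6, -1))*U = ((0*(-1 + 0))*(3 + 2*(-6)²))*22 = ((0*(-1))*(3 + 2*36))*22 = (0*(3 + 72))*22 = (0*75)*22 = 0*22 = 0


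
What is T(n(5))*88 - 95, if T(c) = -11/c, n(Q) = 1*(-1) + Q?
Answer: -337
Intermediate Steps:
n(Q) = -1 + Q
T(n(5))*88 - 95 = -11/(-1 + 5)*88 - 95 = -11/4*88 - 95 = -242 - 95 = -337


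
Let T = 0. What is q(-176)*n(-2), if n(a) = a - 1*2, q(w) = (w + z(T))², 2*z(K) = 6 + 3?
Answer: -117649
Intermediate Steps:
z(K) = 9/2 (z(K) = (6 + 3)/2 = (½)*9 = 9/2)
q(w) = (9/2 + w)² (q(w) = (w + 9/2)² = (9/2 + w)²)
n(a) = -2 + a (n(a) = a - 2 = -2 + a)
q(-176)*n(-2) = ((9 + 2*(-176))²/4)*(-2 - 2) = ((9 - 352)²/4)*(-4) = ((¼)*(-343)²)*(-4) = ((¼)*117649)*(-4) = (117649/4)*(-4) = -117649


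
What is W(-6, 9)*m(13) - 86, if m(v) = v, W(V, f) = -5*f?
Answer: -671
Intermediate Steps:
W(-6, 9)*m(13) - 86 = -5*9*13 - 86 = -45*13 - 86 = -585 - 86 = -671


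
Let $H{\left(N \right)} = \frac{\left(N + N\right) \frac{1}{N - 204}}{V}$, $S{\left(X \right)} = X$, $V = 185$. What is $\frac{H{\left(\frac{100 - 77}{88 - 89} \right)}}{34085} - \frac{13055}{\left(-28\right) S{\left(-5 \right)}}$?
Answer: $- \frac{533912041291}{5725598300} \approx -93.25$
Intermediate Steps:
$H{\left(N \right)} = \frac{2 N}{185 \left(-204 + N\right)}$ ($H{\left(N \right)} = \frac{\left(N + N\right) \frac{1}{N - 204}}{185} = \frac{2 N}{-204 + N} \frac{1}{185} = \frac{2 N}{185 \left(-204 + N\right)}$)
$\frac{H{\left(\frac{100 - 77}{88 - 89} \right)}}{34085} - \frac{13055}{\left(-28\right) S{\left(-5 \right)}} = \frac{\frac{2}{185} \frac{100 - 77}{88 - 89} \frac{1}{-204 + \frac{100 - 77}{88 - 89}}}{34085} - \frac{13055}{\left(-28\right) \left(-5\right)} = \frac{2 \frac{23}{-1}}{185 \left(-204 + \frac{23}{-1}\right)} \frac{1}{34085} - \frac{13055}{140} = \frac{2 \cdot 23 \left(-1\right)}{185 \left(-204 + 23 \left(-1\right)\right)} \frac{1}{34085} - \frac{373}{4} = \frac{2}{185} \left(-23\right) \frac{1}{-204 - 23} \cdot \frac{1}{34085} - \frac{373}{4} = \frac{2}{185} \left(-23\right) \frac{1}{-227} \cdot \frac{1}{34085} - \frac{373}{4} = \frac{2}{185} \left(-23\right) \left(- \frac{1}{227}\right) \frac{1}{34085} - \frac{373}{4} = \frac{46}{41995} \cdot \frac{1}{34085} - \frac{373}{4} = \frac{46}{1431399575} - \frac{373}{4} = - \frac{533912041291}{5725598300}$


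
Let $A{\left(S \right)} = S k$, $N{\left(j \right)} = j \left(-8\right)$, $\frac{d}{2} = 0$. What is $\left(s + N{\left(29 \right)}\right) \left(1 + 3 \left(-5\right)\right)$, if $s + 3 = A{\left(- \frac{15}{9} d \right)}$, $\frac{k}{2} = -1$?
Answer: $3290$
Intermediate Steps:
$d = 0$ ($d = 2 \cdot 0 = 0$)
$N{\left(j \right)} = - 8 j$
$k = -2$ ($k = 2 \left(-1\right) = -2$)
$A{\left(S \right)} = - 2 S$ ($A{\left(S \right)} = S \left(-2\right) = - 2 S$)
$s = -3$ ($s = -3 - 2 - \frac{15}{9} \cdot 0 = -3 - 2 \left(-15\right) \frac{1}{9} \cdot 0 = -3 - 2 \left(\left(- \frac{5}{3}\right) 0\right) = -3 - 0 = -3 + 0 = -3$)
$\left(s + N{\left(29 \right)}\right) \left(1 + 3 \left(-5\right)\right) = \left(-3 - 232\right) \left(1 + 3 \left(-5\right)\right) = \left(-3 - 232\right) \left(1 - 15\right) = \left(-235\right) \left(-14\right) = 3290$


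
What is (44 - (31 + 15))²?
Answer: 4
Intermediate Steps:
(44 - (31 + 15))² = (44 - 1*46)² = (44 - 46)² = (-2)² = 4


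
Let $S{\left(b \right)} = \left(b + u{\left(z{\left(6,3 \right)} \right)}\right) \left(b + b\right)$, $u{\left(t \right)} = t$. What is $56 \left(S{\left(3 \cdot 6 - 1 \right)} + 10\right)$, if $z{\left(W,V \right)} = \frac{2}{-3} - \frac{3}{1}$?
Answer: $\frac{77840}{3} \approx 25947.0$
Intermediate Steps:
$z{\left(W,V \right)} = - \frac{11}{3}$ ($z{\left(W,V \right)} = 2 \left(- \frac{1}{3}\right) - 3 = - \frac{2}{3} - 3 = - \frac{11}{3}$)
$S{\left(b \right)} = 2 b \left(- \frac{11}{3} + b\right)$ ($S{\left(b \right)} = \left(b - \frac{11}{3}\right) \left(b + b\right) = \left(- \frac{11}{3} + b\right) 2 b = 2 b \left(- \frac{11}{3} + b\right)$)
$56 \left(S{\left(3 \cdot 6 - 1 \right)} + 10\right) = 56 \left(\frac{2 \left(3 \cdot 6 - 1\right) \left(-11 + 3 \left(3 \cdot 6 - 1\right)\right)}{3} + 10\right) = 56 \left(\frac{2 \left(18 - 1\right) \left(-11 + 3 \left(18 - 1\right)\right)}{3} + 10\right) = 56 \left(\frac{2}{3} \cdot 17 \left(-11 + 3 \cdot 17\right) + 10\right) = 56 \left(\frac{2}{3} \cdot 17 \left(-11 + 51\right) + 10\right) = 56 \left(\frac{2}{3} \cdot 17 \cdot 40 + 10\right) = 56 \left(\frac{1360}{3} + 10\right) = 56 \cdot \frac{1390}{3} = \frac{77840}{3}$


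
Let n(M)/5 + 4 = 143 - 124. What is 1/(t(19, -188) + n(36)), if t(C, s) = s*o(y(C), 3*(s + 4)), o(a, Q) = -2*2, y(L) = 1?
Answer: 1/827 ≈ 0.0012092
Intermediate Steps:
o(a, Q) = -4
n(M) = 75 (n(M) = -20 + 5*(143 - 124) = -20 + 5*19 = -20 + 95 = 75)
t(C, s) = -4*s (t(C, s) = s*(-4) = -4*s)
1/(t(19, -188) + n(36)) = 1/(-4*(-188) + 75) = 1/(752 + 75) = 1/827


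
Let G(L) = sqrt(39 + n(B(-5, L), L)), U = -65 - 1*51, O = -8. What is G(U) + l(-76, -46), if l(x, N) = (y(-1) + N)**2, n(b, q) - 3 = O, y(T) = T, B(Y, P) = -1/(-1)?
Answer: 2209 + sqrt(34) ≈ 2214.8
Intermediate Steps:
B(Y, P) = 1 (B(Y, P) = -1*(-1) = 1)
U = -116 (U = -65 - 51 = -116)
n(b, q) = -5 (n(b, q) = 3 - 8 = -5)
l(x, N) = (-1 + N)**2
G(L) = sqrt(34) (G(L) = sqrt(39 - 5) = sqrt(34))
G(U) + l(-76, -46) = sqrt(34) + (-1 - 46)**2 = sqrt(34) + (-47)**2 = sqrt(34) + 2209 = 2209 + sqrt(34)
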